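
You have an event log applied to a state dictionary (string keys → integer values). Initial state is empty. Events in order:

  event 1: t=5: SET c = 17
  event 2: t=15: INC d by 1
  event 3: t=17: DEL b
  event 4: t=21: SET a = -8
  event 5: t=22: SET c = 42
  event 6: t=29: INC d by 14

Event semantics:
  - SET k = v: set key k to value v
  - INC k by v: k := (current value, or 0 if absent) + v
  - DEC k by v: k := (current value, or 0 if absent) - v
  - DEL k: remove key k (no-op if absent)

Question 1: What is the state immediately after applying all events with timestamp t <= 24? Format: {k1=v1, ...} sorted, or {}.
Answer: {a=-8, c=42, d=1}

Derivation:
Apply events with t <= 24 (5 events):
  after event 1 (t=5: SET c = 17): {c=17}
  after event 2 (t=15: INC d by 1): {c=17, d=1}
  after event 3 (t=17: DEL b): {c=17, d=1}
  after event 4 (t=21: SET a = -8): {a=-8, c=17, d=1}
  after event 5 (t=22: SET c = 42): {a=-8, c=42, d=1}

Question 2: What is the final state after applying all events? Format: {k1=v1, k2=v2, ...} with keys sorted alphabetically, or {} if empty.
Answer: {a=-8, c=42, d=15}

Derivation:
  after event 1 (t=5: SET c = 17): {c=17}
  after event 2 (t=15: INC d by 1): {c=17, d=1}
  after event 3 (t=17: DEL b): {c=17, d=1}
  after event 4 (t=21: SET a = -8): {a=-8, c=17, d=1}
  after event 5 (t=22: SET c = 42): {a=-8, c=42, d=1}
  after event 6 (t=29: INC d by 14): {a=-8, c=42, d=15}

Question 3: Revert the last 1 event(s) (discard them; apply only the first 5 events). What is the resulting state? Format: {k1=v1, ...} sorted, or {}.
Keep first 5 events (discard last 1):
  after event 1 (t=5: SET c = 17): {c=17}
  after event 2 (t=15: INC d by 1): {c=17, d=1}
  after event 3 (t=17: DEL b): {c=17, d=1}
  after event 4 (t=21: SET a = -8): {a=-8, c=17, d=1}
  after event 5 (t=22: SET c = 42): {a=-8, c=42, d=1}

Answer: {a=-8, c=42, d=1}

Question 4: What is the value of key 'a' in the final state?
Track key 'a' through all 6 events:
  event 1 (t=5: SET c = 17): a unchanged
  event 2 (t=15: INC d by 1): a unchanged
  event 3 (t=17: DEL b): a unchanged
  event 4 (t=21: SET a = -8): a (absent) -> -8
  event 5 (t=22: SET c = 42): a unchanged
  event 6 (t=29: INC d by 14): a unchanged
Final: a = -8

Answer: -8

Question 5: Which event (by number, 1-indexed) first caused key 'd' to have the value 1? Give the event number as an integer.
Answer: 2

Derivation:
Looking for first event where d becomes 1:
  event 2: d (absent) -> 1  <-- first match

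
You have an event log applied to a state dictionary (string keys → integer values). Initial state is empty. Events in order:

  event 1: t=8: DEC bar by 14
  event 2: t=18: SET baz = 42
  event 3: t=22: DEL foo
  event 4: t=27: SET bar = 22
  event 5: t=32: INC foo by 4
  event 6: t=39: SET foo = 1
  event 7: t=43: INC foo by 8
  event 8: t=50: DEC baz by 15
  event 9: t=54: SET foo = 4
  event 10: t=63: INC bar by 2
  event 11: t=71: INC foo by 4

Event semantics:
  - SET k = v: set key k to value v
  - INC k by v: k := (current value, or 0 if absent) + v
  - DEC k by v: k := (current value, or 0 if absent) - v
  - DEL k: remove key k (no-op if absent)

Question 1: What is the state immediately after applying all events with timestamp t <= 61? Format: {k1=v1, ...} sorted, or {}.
Apply events with t <= 61 (9 events):
  after event 1 (t=8: DEC bar by 14): {bar=-14}
  after event 2 (t=18: SET baz = 42): {bar=-14, baz=42}
  after event 3 (t=22: DEL foo): {bar=-14, baz=42}
  after event 4 (t=27: SET bar = 22): {bar=22, baz=42}
  after event 5 (t=32: INC foo by 4): {bar=22, baz=42, foo=4}
  after event 6 (t=39: SET foo = 1): {bar=22, baz=42, foo=1}
  after event 7 (t=43: INC foo by 8): {bar=22, baz=42, foo=9}
  after event 8 (t=50: DEC baz by 15): {bar=22, baz=27, foo=9}
  after event 9 (t=54: SET foo = 4): {bar=22, baz=27, foo=4}

Answer: {bar=22, baz=27, foo=4}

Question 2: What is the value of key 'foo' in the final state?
Track key 'foo' through all 11 events:
  event 1 (t=8: DEC bar by 14): foo unchanged
  event 2 (t=18: SET baz = 42): foo unchanged
  event 3 (t=22: DEL foo): foo (absent) -> (absent)
  event 4 (t=27: SET bar = 22): foo unchanged
  event 5 (t=32: INC foo by 4): foo (absent) -> 4
  event 6 (t=39: SET foo = 1): foo 4 -> 1
  event 7 (t=43: INC foo by 8): foo 1 -> 9
  event 8 (t=50: DEC baz by 15): foo unchanged
  event 9 (t=54: SET foo = 4): foo 9 -> 4
  event 10 (t=63: INC bar by 2): foo unchanged
  event 11 (t=71: INC foo by 4): foo 4 -> 8
Final: foo = 8

Answer: 8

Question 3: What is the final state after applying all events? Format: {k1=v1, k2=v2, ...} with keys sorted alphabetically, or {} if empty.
  after event 1 (t=8: DEC bar by 14): {bar=-14}
  after event 2 (t=18: SET baz = 42): {bar=-14, baz=42}
  after event 3 (t=22: DEL foo): {bar=-14, baz=42}
  after event 4 (t=27: SET bar = 22): {bar=22, baz=42}
  after event 5 (t=32: INC foo by 4): {bar=22, baz=42, foo=4}
  after event 6 (t=39: SET foo = 1): {bar=22, baz=42, foo=1}
  after event 7 (t=43: INC foo by 8): {bar=22, baz=42, foo=9}
  after event 8 (t=50: DEC baz by 15): {bar=22, baz=27, foo=9}
  after event 9 (t=54: SET foo = 4): {bar=22, baz=27, foo=4}
  after event 10 (t=63: INC bar by 2): {bar=24, baz=27, foo=4}
  after event 11 (t=71: INC foo by 4): {bar=24, baz=27, foo=8}

Answer: {bar=24, baz=27, foo=8}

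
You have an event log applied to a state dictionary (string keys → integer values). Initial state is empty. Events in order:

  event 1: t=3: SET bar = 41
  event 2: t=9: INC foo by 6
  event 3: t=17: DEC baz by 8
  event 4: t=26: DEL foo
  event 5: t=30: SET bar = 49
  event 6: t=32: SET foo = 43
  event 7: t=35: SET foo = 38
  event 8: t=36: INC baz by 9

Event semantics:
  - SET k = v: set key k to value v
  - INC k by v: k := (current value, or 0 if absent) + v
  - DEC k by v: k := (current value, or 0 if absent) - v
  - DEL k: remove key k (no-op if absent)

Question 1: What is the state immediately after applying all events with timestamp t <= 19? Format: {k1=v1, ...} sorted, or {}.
Answer: {bar=41, baz=-8, foo=6}

Derivation:
Apply events with t <= 19 (3 events):
  after event 1 (t=3: SET bar = 41): {bar=41}
  after event 2 (t=9: INC foo by 6): {bar=41, foo=6}
  after event 3 (t=17: DEC baz by 8): {bar=41, baz=-8, foo=6}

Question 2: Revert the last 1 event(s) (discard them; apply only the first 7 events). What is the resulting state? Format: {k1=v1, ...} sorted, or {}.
Keep first 7 events (discard last 1):
  after event 1 (t=3: SET bar = 41): {bar=41}
  after event 2 (t=9: INC foo by 6): {bar=41, foo=6}
  after event 3 (t=17: DEC baz by 8): {bar=41, baz=-8, foo=6}
  after event 4 (t=26: DEL foo): {bar=41, baz=-8}
  after event 5 (t=30: SET bar = 49): {bar=49, baz=-8}
  after event 6 (t=32: SET foo = 43): {bar=49, baz=-8, foo=43}
  after event 7 (t=35: SET foo = 38): {bar=49, baz=-8, foo=38}

Answer: {bar=49, baz=-8, foo=38}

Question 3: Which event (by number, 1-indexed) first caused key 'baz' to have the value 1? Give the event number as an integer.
Answer: 8

Derivation:
Looking for first event where baz becomes 1:
  event 3: baz = -8
  event 4: baz = -8
  event 5: baz = -8
  event 6: baz = -8
  event 7: baz = -8
  event 8: baz -8 -> 1  <-- first match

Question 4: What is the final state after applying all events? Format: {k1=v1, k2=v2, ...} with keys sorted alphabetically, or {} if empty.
  after event 1 (t=3: SET bar = 41): {bar=41}
  after event 2 (t=9: INC foo by 6): {bar=41, foo=6}
  after event 3 (t=17: DEC baz by 8): {bar=41, baz=-8, foo=6}
  after event 4 (t=26: DEL foo): {bar=41, baz=-8}
  after event 5 (t=30: SET bar = 49): {bar=49, baz=-8}
  after event 6 (t=32: SET foo = 43): {bar=49, baz=-8, foo=43}
  after event 7 (t=35: SET foo = 38): {bar=49, baz=-8, foo=38}
  after event 8 (t=36: INC baz by 9): {bar=49, baz=1, foo=38}

Answer: {bar=49, baz=1, foo=38}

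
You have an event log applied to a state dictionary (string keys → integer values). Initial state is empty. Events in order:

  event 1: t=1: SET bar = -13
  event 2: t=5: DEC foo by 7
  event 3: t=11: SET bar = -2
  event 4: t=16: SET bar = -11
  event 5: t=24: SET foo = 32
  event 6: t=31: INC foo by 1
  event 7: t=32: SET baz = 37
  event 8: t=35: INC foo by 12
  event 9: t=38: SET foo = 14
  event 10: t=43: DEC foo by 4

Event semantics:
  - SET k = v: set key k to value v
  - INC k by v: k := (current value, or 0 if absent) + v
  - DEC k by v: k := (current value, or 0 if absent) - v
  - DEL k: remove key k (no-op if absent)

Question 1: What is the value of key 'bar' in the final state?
Answer: -11

Derivation:
Track key 'bar' through all 10 events:
  event 1 (t=1: SET bar = -13): bar (absent) -> -13
  event 2 (t=5: DEC foo by 7): bar unchanged
  event 3 (t=11: SET bar = -2): bar -13 -> -2
  event 4 (t=16: SET bar = -11): bar -2 -> -11
  event 5 (t=24: SET foo = 32): bar unchanged
  event 6 (t=31: INC foo by 1): bar unchanged
  event 7 (t=32: SET baz = 37): bar unchanged
  event 8 (t=35: INC foo by 12): bar unchanged
  event 9 (t=38: SET foo = 14): bar unchanged
  event 10 (t=43: DEC foo by 4): bar unchanged
Final: bar = -11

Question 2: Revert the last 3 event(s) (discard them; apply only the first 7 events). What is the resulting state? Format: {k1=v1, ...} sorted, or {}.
Answer: {bar=-11, baz=37, foo=33}

Derivation:
Keep first 7 events (discard last 3):
  after event 1 (t=1: SET bar = -13): {bar=-13}
  after event 2 (t=5: DEC foo by 7): {bar=-13, foo=-7}
  after event 3 (t=11: SET bar = -2): {bar=-2, foo=-7}
  after event 4 (t=16: SET bar = -11): {bar=-11, foo=-7}
  after event 5 (t=24: SET foo = 32): {bar=-11, foo=32}
  after event 6 (t=31: INC foo by 1): {bar=-11, foo=33}
  after event 7 (t=32: SET baz = 37): {bar=-11, baz=37, foo=33}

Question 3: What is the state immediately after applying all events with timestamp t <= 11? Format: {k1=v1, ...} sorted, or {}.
Apply events with t <= 11 (3 events):
  after event 1 (t=1: SET bar = -13): {bar=-13}
  after event 2 (t=5: DEC foo by 7): {bar=-13, foo=-7}
  after event 3 (t=11: SET bar = -2): {bar=-2, foo=-7}

Answer: {bar=-2, foo=-7}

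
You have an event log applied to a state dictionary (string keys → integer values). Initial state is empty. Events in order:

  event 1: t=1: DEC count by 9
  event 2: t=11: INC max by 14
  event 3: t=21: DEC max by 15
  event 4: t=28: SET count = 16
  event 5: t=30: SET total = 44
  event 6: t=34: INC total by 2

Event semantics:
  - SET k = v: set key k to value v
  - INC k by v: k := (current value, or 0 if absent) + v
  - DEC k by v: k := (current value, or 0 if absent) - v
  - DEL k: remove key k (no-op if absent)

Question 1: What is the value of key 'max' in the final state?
Track key 'max' through all 6 events:
  event 1 (t=1: DEC count by 9): max unchanged
  event 2 (t=11: INC max by 14): max (absent) -> 14
  event 3 (t=21: DEC max by 15): max 14 -> -1
  event 4 (t=28: SET count = 16): max unchanged
  event 5 (t=30: SET total = 44): max unchanged
  event 6 (t=34: INC total by 2): max unchanged
Final: max = -1

Answer: -1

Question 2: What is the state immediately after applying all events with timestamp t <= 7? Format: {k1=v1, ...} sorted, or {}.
Answer: {count=-9}

Derivation:
Apply events with t <= 7 (1 events):
  after event 1 (t=1: DEC count by 9): {count=-9}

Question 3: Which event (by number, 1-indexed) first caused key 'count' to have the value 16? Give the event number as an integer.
Looking for first event where count becomes 16:
  event 1: count = -9
  event 2: count = -9
  event 3: count = -9
  event 4: count -9 -> 16  <-- first match

Answer: 4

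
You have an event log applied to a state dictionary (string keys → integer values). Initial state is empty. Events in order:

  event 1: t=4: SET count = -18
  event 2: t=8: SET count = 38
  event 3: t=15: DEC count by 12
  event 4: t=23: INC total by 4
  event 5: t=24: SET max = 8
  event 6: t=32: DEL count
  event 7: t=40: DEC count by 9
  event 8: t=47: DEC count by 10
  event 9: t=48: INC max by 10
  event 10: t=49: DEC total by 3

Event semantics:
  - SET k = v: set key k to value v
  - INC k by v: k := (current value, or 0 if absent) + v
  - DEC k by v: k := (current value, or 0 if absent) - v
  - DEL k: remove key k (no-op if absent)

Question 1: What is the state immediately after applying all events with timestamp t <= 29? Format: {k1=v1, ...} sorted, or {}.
Apply events with t <= 29 (5 events):
  after event 1 (t=4: SET count = -18): {count=-18}
  after event 2 (t=8: SET count = 38): {count=38}
  after event 3 (t=15: DEC count by 12): {count=26}
  after event 4 (t=23: INC total by 4): {count=26, total=4}
  after event 5 (t=24: SET max = 8): {count=26, max=8, total=4}

Answer: {count=26, max=8, total=4}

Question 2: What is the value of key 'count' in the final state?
Track key 'count' through all 10 events:
  event 1 (t=4: SET count = -18): count (absent) -> -18
  event 2 (t=8: SET count = 38): count -18 -> 38
  event 3 (t=15: DEC count by 12): count 38 -> 26
  event 4 (t=23: INC total by 4): count unchanged
  event 5 (t=24: SET max = 8): count unchanged
  event 6 (t=32: DEL count): count 26 -> (absent)
  event 7 (t=40: DEC count by 9): count (absent) -> -9
  event 8 (t=47: DEC count by 10): count -9 -> -19
  event 9 (t=48: INC max by 10): count unchanged
  event 10 (t=49: DEC total by 3): count unchanged
Final: count = -19

Answer: -19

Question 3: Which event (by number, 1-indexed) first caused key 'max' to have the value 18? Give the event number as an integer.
Looking for first event where max becomes 18:
  event 5: max = 8
  event 6: max = 8
  event 7: max = 8
  event 8: max = 8
  event 9: max 8 -> 18  <-- first match

Answer: 9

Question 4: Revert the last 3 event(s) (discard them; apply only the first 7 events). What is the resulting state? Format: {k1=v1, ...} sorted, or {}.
Keep first 7 events (discard last 3):
  after event 1 (t=4: SET count = -18): {count=-18}
  after event 2 (t=8: SET count = 38): {count=38}
  after event 3 (t=15: DEC count by 12): {count=26}
  after event 4 (t=23: INC total by 4): {count=26, total=4}
  after event 5 (t=24: SET max = 8): {count=26, max=8, total=4}
  after event 6 (t=32: DEL count): {max=8, total=4}
  after event 7 (t=40: DEC count by 9): {count=-9, max=8, total=4}

Answer: {count=-9, max=8, total=4}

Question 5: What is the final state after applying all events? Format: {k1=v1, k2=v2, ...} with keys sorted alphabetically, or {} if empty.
  after event 1 (t=4: SET count = -18): {count=-18}
  after event 2 (t=8: SET count = 38): {count=38}
  after event 3 (t=15: DEC count by 12): {count=26}
  after event 4 (t=23: INC total by 4): {count=26, total=4}
  after event 5 (t=24: SET max = 8): {count=26, max=8, total=4}
  after event 6 (t=32: DEL count): {max=8, total=4}
  after event 7 (t=40: DEC count by 9): {count=-9, max=8, total=4}
  after event 8 (t=47: DEC count by 10): {count=-19, max=8, total=4}
  after event 9 (t=48: INC max by 10): {count=-19, max=18, total=4}
  after event 10 (t=49: DEC total by 3): {count=-19, max=18, total=1}

Answer: {count=-19, max=18, total=1}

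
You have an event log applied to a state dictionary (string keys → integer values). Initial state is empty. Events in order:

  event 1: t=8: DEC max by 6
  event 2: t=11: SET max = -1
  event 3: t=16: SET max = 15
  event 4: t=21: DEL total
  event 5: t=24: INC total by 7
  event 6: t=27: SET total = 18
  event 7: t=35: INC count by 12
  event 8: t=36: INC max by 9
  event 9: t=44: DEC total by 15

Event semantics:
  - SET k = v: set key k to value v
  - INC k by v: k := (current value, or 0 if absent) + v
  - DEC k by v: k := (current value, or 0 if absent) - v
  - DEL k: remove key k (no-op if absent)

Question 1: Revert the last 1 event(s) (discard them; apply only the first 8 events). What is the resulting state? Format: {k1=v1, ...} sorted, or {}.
Keep first 8 events (discard last 1):
  after event 1 (t=8: DEC max by 6): {max=-6}
  after event 2 (t=11: SET max = -1): {max=-1}
  after event 3 (t=16: SET max = 15): {max=15}
  after event 4 (t=21: DEL total): {max=15}
  after event 5 (t=24: INC total by 7): {max=15, total=7}
  after event 6 (t=27: SET total = 18): {max=15, total=18}
  after event 7 (t=35: INC count by 12): {count=12, max=15, total=18}
  after event 8 (t=36: INC max by 9): {count=12, max=24, total=18}

Answer: {count=12, max=24, total=18}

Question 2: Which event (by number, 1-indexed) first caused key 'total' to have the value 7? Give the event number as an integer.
Answer: 5

Derivation:
Looking for first event where total becomes 7:
  event 5: total (absent) -> 7  <-- first match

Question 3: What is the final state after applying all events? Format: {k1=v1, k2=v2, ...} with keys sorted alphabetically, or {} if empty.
Answer: {count=12, max=24, total=3}

Derivation:
  after event 1 (t=8: DEC max by 6): {max=-6}
  after event 2 (t=11: SET max = -1): {max=-1}
  after event 3 (t=16: SET max = 15): {max=15}
  after event 4 (t=21: DEL total): {max=15}
  after event 5 (t=24: INC total by 7): {max=15, total=7}
  after event 6 (t=27: SET total = 18): {max=15, total=18}
  after event 7 (t=35: INC count by 12): {count=12, max=15, total=18}
  after event 8 (t=36: INC max by 9): {count=12, max=24, total=18}
  after event 9 (t=44: DEC total by 15): {count=12, max=24, total=3}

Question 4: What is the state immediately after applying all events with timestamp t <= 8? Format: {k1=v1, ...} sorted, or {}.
Apply events with t <= 8 (1 events):
  after event 1 (t=8: DEC max by 6): {max=-6}

Answer: {max=-6}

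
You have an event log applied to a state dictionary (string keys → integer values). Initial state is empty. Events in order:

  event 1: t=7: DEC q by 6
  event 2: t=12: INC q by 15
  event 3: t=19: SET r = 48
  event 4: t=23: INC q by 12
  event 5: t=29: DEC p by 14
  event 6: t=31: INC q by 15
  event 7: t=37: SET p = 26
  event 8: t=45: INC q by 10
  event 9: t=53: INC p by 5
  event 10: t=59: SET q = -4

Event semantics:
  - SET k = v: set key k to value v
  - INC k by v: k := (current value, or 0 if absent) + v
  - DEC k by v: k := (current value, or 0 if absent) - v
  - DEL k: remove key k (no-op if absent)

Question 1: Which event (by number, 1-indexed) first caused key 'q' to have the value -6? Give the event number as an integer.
Looking for first event where q becomes -6:
  event 1: q (absent) -> -6  <-- first match

Answer: 1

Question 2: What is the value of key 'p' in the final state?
Track key 'p' through all 10 events:
  event 1 (t=7: DEC q by 6): p unchanged
  event 2 (t=12: INC q by 15): p unchanged
  event 3 (t=19: SET r = 48): p unchanged
  event 4 (t=23: INC q by 12): p unchanged
  event 5 (t=29: DEC p by 14): p (absent) -> -14
  event 6 (t=31: INC q by 15): p unchanged
  event 7 (t=37: SET p = 26): p -14 -> 26
  event 8 (t=45: INC q by 10): p unchanged
  event 9 (t=53: INC p by 5): p 26 -> 31
  event 10 (t=59: SET q = -4): p unchanged
Final: p = 31

Answer: 31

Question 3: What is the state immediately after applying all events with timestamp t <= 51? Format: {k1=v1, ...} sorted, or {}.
Apply events with t <= 51 (8 events):
  after event 1 (t=7: DEC q by 6): {q=-6}
  after event 2 (t=12: INC q by 15): {q=9}
  after event 3 (t=19: SET r = 48): {q=9, r=48}
  after event 4 (t=23: INC q by 12): {q=21, r=48}
  after event 5 (t=29: DEC p by 14): {p=-14, q=21, r=48}
  after event 6 (t=31: INC q by 15): {p=-14, q=36, r=48}
  after event 7 (t=37: SET p = 26): {p=26, q=36, r=48}
  after event 8 (t=45: INC q by 10): {p=26, q=46, r=48}

Answer: {p=26, q=46, r=48}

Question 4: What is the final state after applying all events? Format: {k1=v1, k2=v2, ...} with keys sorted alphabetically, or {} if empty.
Answer: {p=31, q=-4, r=48}

Derivation:
  after event 1 (t=7: DEC q by 6): {q=-6}
  after event 2 (t=12: INC q by 15): {q=9}
  after event 3 (t=19: SET r = 48): {q=9, r=48}
  after event 4 (t=23: INC q by 12): {q=21, r=48}
  after event 5 (t=29: DEC p by 14): {p=-14, q=21, r=48}
  after event 6 (t=31: INC q by 15): {p=-14, q=36, r=48}
  after event 7 (t=37: SET p = 26): {p=26, q=36, r=48}
  after event 8 (t=45: INC q by 10): {p=26, q=46, r=48}
  after event 9 (t=53: INC p by 5): {p=31, q=46, r=48}
  after event 10 (t=59: SET q = -4): {p=31, q=-4, r=48}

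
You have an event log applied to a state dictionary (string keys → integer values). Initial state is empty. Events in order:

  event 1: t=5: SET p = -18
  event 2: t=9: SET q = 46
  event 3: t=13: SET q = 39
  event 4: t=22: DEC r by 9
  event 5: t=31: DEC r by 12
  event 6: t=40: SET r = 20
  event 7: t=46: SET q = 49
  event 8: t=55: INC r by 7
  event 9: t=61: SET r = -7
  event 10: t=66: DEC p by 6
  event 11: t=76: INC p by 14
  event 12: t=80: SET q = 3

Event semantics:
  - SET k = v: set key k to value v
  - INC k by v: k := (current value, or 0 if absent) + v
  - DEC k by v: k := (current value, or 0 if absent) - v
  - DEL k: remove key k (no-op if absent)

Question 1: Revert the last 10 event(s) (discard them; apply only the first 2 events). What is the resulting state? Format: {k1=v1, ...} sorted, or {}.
Answer: {p=-18, q=46}

Derivation:
Keep first 2 events (discard last 10):
  after event 1 (t=5: SET p = -18): {p=-18}
  after event 2 (t=9: SET q = 46): {p=-18, q=46}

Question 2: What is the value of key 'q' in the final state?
Track key 'q' through all 12 events:
  event 1 (t=5: SET p = -18): q unchanged
  event 2 (t=9: SET q = 46): q (absent) -> 46
  event 3 (t=13: SET q = 39): q 46 -> 39
  event 4 (t=22: DEC r by 9): q unchanged
  event 5 (t=31: DEC r by 12): q unchanged
  event 6 (t=40: SET r = 20): q unchanged
  event 7 (t=46: SET q = 49): q 39 -> 49
  event 8 (t=55: INC r by 7): q unchanged
  event 9 (t=61: SET r = -7): q unchanged
  event 10 (t=66: DEC p by 6): q unchanged
  event 11 (t=76: INC p by 14): q unchanged
  event 12 (t=80: SET q = 3): q 49 -> 3
Final: q = 3

Answer: 3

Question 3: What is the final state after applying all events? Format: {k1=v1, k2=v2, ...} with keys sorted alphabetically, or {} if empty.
  after event 1 (t=5: SET p = -18): {p=-18}
  after event 2 (t=9: SET q = 46): {p=-18, q=46}
  after event 3 (t=13: SET q = 39): {p=-18, q=39}
  after event 4 (t=22: DEC r by 9): {p=-18, q=39, r=-9}
  after event 5 (t=31: DEC r by 12): {p=-18, q=39, r=-21}
  after event 6 (t=40: SET r = 20): {p=-18, q=39, r=20}
  after event 7 (t=46: SET q = 49): {p=-18, q=49, r=20}
  after event 8 (t=55: INC r by 7): {p=-18, q=49, r=27}
  after event 9 (t=61: SET r = -7): {p=-18, q=49, r=-7}
  after event 10 (t=66: DEC p by 6): {p=-24, q=49, r=-7}
  after event 11 (t=76: INC p by 14): {p=-10, q=49, r=-7}
  after event 12 (t=80: SET q = 3): {p=-10, q=3, r=-7}

Answer: {p=-10, q=3, r=-7}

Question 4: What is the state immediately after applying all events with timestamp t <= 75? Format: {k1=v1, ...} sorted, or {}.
Answer: {p=-24, q=49, r=-7}

Derivation:
Apply events with t <= 75 (10 events):
  after event 1 (t=5: SET p = -18): {p=-18}
  after event 2 (t=9: SET q = 46): {p=-18, q=46}
  after event 3 (t=13: SET q = 39): {p=-18, q=39}
  after event 4 (t=22: DEC r by 9): {p=-18, q=39, r=-9}
  after event 5 (t=31: DEC r by 12): {p=-18, q=39, r=-21}
  after event 6 (t=40: SET r = 20): {p=-18, q=39, r=20}
  after event 7 (t=46: SET q = 49): {p=-18, q=49, r=20}
  after event 8 (t=55: INC r by 7): {p=-18, q=49, r=27}
  after event 9 (t=61: SET r = -7): {p=-18, q=49, r=-7}
  after event 10 (t=66: DEC p by 6): {p=-24, q=49, r=-7}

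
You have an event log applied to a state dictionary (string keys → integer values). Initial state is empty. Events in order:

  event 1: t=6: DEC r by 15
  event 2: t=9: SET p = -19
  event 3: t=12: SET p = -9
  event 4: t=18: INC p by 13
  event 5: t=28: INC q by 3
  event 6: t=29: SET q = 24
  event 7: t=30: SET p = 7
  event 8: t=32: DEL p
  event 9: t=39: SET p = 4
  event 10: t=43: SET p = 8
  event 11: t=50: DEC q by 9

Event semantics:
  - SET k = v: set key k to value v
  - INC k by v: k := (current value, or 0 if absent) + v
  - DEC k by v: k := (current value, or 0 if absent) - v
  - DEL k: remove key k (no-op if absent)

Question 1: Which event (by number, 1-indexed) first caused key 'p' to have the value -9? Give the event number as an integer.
Looking for first event where p becomes -9:
  event 2: p = -19
  event 3: p -19 -> -9  <-- first match

Answer: 3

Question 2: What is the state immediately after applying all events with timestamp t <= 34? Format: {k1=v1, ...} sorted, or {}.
Apply events with t <= 34 (8 events):
  after event 1 (t=6: DEC r by 15): {r=-15}
  after event 2 (t=9: SET p = -19): {p=-19, r=-15}
  after event 3 (t=12: SET p = -9): {p=-9, r=-15}
  after event 4 (t=18: INC p by 13): {p=4, r=-15}
  after event 5 (t=28: INC q by 3): {p=4, q=3, r=-15}
  after event 6 (t=29: SET q = 24): {p=4, q=24, r=-15}
  after event 7 (t=30: SET p = 7): {p=7, q=24, r=-15}
  after event 8 (t=32: DEL p): {q=24, r=-15}

Answer: {q=24, r=-15}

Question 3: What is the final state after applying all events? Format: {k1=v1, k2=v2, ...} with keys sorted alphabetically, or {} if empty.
  after event 1 (t=6: DEC r by 15): {r=-15}
  after event 2 (t=9: SET p = -19): {p=-19, r=-15}
  after event 3 (t=12: SET p = -9): {p=-9, r=-15}
  after event 4 (t=18: INC p by 13): {p=4, r=-15}
  after event 5 (t=28: INC q by 3): {p=4, q=3, r=-15}
  after event 6 (t=29: SET q = 24): {p=4, q=24, r=-15}
  after event 7 (t=30: SET p = 7): {p=7, q=24, r=-15}
  after event 8 (t=32: DEL p): {q=24, r=-15}
  after event 9 (t=39: SET p = 4): {p=4, q=24, r=-15}
  after event 10 (t=43: SET p = 8): {p=8, q=24, r=-15}
  after event 11 (t=50: DEC q by 9): {p=8, q=15, r=-15}

Answer: {p=8, q=15, r=-15}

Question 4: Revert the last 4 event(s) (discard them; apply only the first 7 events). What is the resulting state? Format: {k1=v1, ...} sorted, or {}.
Answer: {p=7, q=24, r=-15}

Derivation:
Keep first 7 events (discard last 4):
  after event 1 (t=6: DEC r by 15): {r=-15}
  after event 2 (t=9: SET p = -19): {p=-19, r=-15}
  after event 3 (t=12: SET p = -9): {p=-9, r=-15}
  after event 4 (t=18: INC p by 13): {p=4, r=-15}
  after event 5 (t=28: INC q by 3): {p=4, q=3, r=-15}
  after event 6 (t=29: SET q = 24): {p=4, q=24, r=-15}
  after event 7 (t=30: SET p = 7): {p=7, q=24, r=-15}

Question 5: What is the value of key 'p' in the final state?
Track key 'p' through all 11 events:
  event 1 (t=6: DEC r by 15): p unchanged
  event 2 (t=9: SET p = -19): p (absent) -> -19
  event 3 (t=12: SET p = -9): p -19 -> -9
  event 4 (t=18: INC p by 13): p -9 -> 4
  event 5 (t=28: INC q by 3): p unchanged
  event 6 (t=29: SET q = 24): p unchanged
  event 7 (t=30: SET p = 7): p 4 -> 7
  event 8 (t=32: DEL p): p 7 -> (absent)
  event 9 (t=39: SET p = 4): p (absent) -> 4
  event 10 (t=43: SET p = 8): p 4 -> 8
  event 11 (t=50: DEC q by 9): p unchanged
Final: p = 8

Answer: 8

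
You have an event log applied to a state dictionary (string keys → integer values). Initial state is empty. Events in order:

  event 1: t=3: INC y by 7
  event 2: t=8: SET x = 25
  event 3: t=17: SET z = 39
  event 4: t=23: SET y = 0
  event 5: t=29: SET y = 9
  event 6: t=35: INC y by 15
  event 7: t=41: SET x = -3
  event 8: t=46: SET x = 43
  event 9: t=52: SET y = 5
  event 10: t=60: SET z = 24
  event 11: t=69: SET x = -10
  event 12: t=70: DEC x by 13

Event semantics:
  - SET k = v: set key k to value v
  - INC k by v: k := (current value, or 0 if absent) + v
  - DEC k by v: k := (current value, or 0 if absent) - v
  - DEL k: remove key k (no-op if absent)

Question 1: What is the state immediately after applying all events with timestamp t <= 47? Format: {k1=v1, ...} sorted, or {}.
Apply events with t <= 47 (8 events):
  after event 1 (t=3: INC y by 7): {y=7}
  after event 2 (t=8: SET x = 25): {x=25, y=7}
  after event 3 (t=17: SET z = 39): {x=25, y=7, z=39}
  after event 4 (t=23: SET y = 0): {x=25, y=0, z=39}
  after event 5 (t=29: SET y = 9): {x=25, y=9, z=39}
  after event 6 (t=35: INC y by 15): {x=25, y=24, z=39}
  after event 7 (t=41: SET x = -3): {x=-3, y=24, z=39}
  after event 8 (t=46: SET x = 43): {x=43, y=24, z=39}

Answer: {x=43, y=24, z=39}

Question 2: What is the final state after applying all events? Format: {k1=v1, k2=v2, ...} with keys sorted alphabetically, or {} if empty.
  after event 1 (t=3: INC y by 7): {y=7}
  after event 2 (t=8: SET x = 25): {x=25, y=7}
  after event 3 (t=17: SET z = 39): {x=25, y=7, z=39}
  after event 4 (t=23: SET y = 0): {x=25, y=0, z=39}
  after event 5 (t=29: SET y = 9): {x=25, y=9, z=39}
  after event 6 (t=35: INC y by 15): {x=25, y=24, z=39}
  after event 7 (t=41: SET x = -3): {x=-3, y=24, z=39}
  after event 8 (t=46: SET x = 43): {x=43, y=24, z=39}
  after event 9 (t=52: SET y = 5): {x=43, y=5, z=39}
  after event 10 (t=60: SET z = 24): {x=43, y=5, z=24}
  after event 11 (t=69: SET x = -10): {x=-10, y=5, z=24}
  after event 12 (t=70: DEC x by 13): {x=-23, y=5, z=24}

Answer: {x=-23, y=5, z=24}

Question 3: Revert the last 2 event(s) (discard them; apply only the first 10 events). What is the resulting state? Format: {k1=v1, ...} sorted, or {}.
Answer: {x=43, y=5, z=24}

Derivation:
Keep first 10 events (discard last 2):
  after event 1 (t=3: INC y by 7): {y=7}
  after event 2 (t=8: SET x = 25): {x=25, y=7}
  after event 3 (t=17: SET z = 39): {x=25, y=7, z=39}
  after event 4 (t=23: SET y = 0): {x=25, y=0, z=39}
  after event 5 (t=29: SET y = 9): {x=25, y=9, z=39}
  after event 6 (t=35: INC y by 15): {x=25, y=24, z=39}
  after event 7 (t=41: SET x = -3): {x=-3, y=24, z=39}
  after event 8 (t=46: SET x = 43): {x=43, y=24, z=39}
  after event 9 (t=52: SET y = 5): {x=43, y=5, z=39}
  after event 10 (t=60: SET z = 24): {x=43, y=5, z=24}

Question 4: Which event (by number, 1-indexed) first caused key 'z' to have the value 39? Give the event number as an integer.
Looking for first event where z becomes 39:
  event 3: z (absent) -> 39  <-- first match

Answer: 3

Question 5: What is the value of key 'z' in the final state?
Track key 'z' through all 12 events:
  event 1 (t=3: INC y by 7): z unchanged
  event 2 (t=8: SET x = 25): z unchanged
  event 3 (t=17: SET z = 39): z (absent) -> 39
  event 4 (t=23: SET y = 0): z unchanged
  event 5 (t=29: SET y = 9): z unchanged
  event 6 (t=35: INC y by 15): z unchanged
  event 7 (t=41: SET x = -3): z unchanged
  event 8 (t=46: SET x = 43): z unchanged
  event 9 (t=52: SET y = 5): z unchanged
  event 10 (t=60: SET z = 24): z 39 -> 24
  event 11 (t=69: SET x = -10): z unchanged
  event 12 (t=70: DEC x by 13): z unchanged
Final: z = 24

Answer: 24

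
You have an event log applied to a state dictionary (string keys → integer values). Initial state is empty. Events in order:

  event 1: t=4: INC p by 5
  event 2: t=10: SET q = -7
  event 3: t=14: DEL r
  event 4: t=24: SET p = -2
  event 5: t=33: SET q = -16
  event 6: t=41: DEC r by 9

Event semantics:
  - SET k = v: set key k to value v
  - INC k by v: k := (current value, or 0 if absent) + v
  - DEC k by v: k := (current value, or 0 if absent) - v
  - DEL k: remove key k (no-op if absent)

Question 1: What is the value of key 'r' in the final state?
Track key 'r' through all 6 events:
  event 1 (t=4: INC p by 5): r unchanged
  event 2 (t=10: SET q = -7): r unchanged
  event 3 (t=14: DEL r): r (absent) -> (absent)
  event 4 (t=24: SET p = -2): r unchanged
  event 5 (t=33: SET q = -16): r unchanged
  event 6 (t=41: DEC r by 9): r (absent) -> -9
Final: r = -9

Answer: -9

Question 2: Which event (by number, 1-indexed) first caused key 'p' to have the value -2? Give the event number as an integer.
Looking for first event where p becomes -2:
  event 1: p = 5
  event 2: p = 5
  event 3: p = 5
  event 4: p 5 -> -2  <-- first match

Answer: 4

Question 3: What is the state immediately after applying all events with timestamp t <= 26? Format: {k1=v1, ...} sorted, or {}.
Apply events with t <= 26 (4 events):
  after event 1 (t=4: INC p by 5): {p=5}
  after event 2 (t=10: SET q = -7): {p=5, q=-7}
  after event 3 (t=14: DEL r): {p=5, q=-7}
  after event 4 (t=24: SET p = -2): {p=-2, q=-7}

Answer: {p=-2, q=-7}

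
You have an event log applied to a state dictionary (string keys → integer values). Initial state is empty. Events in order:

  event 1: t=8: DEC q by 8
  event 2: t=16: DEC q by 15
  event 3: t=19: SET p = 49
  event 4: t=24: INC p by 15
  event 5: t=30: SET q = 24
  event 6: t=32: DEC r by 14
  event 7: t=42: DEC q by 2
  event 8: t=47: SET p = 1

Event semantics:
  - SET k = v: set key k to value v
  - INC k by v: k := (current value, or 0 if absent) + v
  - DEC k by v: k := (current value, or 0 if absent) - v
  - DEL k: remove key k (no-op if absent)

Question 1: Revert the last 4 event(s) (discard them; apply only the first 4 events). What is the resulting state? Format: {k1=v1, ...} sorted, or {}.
Keep first 4 events (discard last 4):
  after event 1 (t=8: DEC q by 8): {q=-8}
  after event 2 (t=16: DEC q by 15): {q=-23}
  after event 3 (t=19: SET p = 49): {p=49, q=-23}
  after event 4 (t=24: INC p by 15): {p=64, q=-23}

Answer: {p=64, q=-23}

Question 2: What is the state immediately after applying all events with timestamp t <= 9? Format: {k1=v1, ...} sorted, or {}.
Answer: {q=-8}

Derivation:
Apply events with t <= 9 (1 events):
  after event 1 (t=8: DEC q by 8): {q=-8}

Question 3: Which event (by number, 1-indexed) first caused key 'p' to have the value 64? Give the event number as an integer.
Answer: 4

Derivation:
Looking for first event where p becomes 64:
  event 3: p = 49
  event 4: p 49 -> 64  <-- first match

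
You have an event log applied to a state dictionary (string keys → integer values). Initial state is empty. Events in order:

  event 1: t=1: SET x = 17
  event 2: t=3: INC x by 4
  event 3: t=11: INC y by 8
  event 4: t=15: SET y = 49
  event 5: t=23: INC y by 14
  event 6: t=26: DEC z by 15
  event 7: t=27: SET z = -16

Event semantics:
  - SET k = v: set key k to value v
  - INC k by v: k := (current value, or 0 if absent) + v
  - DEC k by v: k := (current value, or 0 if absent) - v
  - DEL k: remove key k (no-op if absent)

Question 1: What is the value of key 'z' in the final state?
Answer: -16

Derivation:
Track key 'z' through all 7 events:
  event 1 (t=1: SET x = 17): z unchanged
  event 2 (t=3: INC x by 4): z unchanged
  event 3 (t=11: INC y by 8): z unchanged
  event 4 (t=15: SET y = 49): z unchanged
  event 5 (t=23: INC y by 14): z unchanged
  event 6 (t=26: DEC z by 15): z (absent) -> -15
  event 7 (t=27: SET z = -16): z -15 -> -16
Final: z = -16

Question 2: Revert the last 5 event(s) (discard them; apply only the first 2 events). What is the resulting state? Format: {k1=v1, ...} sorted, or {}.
Keep first 2 events (discard last 5):
  after event 1 (t=1: SET x = 17): {x=17}
  after event 2 (t=3: INC x by 4): {x=21}

Answer: {x=21}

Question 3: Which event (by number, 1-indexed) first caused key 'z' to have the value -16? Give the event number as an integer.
Answer: 7

Derivation:
Looking for first event where z becomes -16:
  event 6: z = -15
  event 7: z -15 -> -16  <-- first match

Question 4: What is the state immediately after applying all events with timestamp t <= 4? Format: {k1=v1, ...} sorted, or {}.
Apply events with t <= 4 (2 events):
  after event 1 (t=1: SET x = 17): {x=17}
  after event 2 (t=3: INC x by 4): {x=21}

Answer: {x=21}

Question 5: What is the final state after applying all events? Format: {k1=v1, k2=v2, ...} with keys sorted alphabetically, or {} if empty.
Answer: {x=21, y=63, z=-16}

Derivation:
  after event 1 (t=1: SET x = 17): {x=17}
  after event 2 (t=3: INC x by 4): {x=21}
  after event 3 (t=11: INC y by 8): {x=21, y=8}
  after event 4 (t=15: SET y = 49): {x=21, y=49}
  after event 5 (t=23: INC y by 14): {x=21, y=63}
  after event 6 (t=26: DEC z by 15): {x=21, y=63, z=-15}
  after event 7 (t=27: SET z = -16): {x=21, y=63, z=-16}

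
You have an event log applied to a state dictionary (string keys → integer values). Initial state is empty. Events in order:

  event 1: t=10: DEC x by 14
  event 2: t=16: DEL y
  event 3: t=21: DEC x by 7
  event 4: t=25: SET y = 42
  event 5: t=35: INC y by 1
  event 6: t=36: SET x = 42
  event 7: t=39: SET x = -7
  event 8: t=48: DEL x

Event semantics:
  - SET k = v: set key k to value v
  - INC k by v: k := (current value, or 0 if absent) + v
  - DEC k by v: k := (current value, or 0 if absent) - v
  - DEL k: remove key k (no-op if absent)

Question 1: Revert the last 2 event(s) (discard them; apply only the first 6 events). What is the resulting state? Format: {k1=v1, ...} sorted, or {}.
Answer: {x=42, y=43}

Derivation:
Keep first 6 events (discard last 2):
  after event 1 (t=10: DEC x by 14): {x=-14}
  after event 2 (t=16: DEL y): {x=-14}
  after event 3 (t=21: DEC x by 7): {x=-21}
  after event 4 (t=25: SET y = 42): {x=-21, y=42}
  after event 5 (t=35: INC y by 1): {x=-21, y=43}
  after event 6 (t=36: SET x = 42): {x=42, y=43}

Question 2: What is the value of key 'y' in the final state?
Track key 'y' through all 8 events:
  event 1 (t=10: DEC x by 14): y unchanged
  event 2 (t=16: DEL y): y (absent) -> (absent)
  event 3 (t=21: DEC x by 7): y unchanged
  event 4 (t=25: SET y = 42): y (absent) -> 42
  event 5 (t=35: INC y by 1): y 42 -> 43
  event 6 (t=36: SET x = 42): y unchanged
  event 7 (t=39: SET x = -7): y unchanged
  event 8 (t=48: DEL x): y unchanged
Final: y = 43

Answer: 43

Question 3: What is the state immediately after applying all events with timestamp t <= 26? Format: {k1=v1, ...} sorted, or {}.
Apply events with t <= 26 (4 events):
  after event 1 (t=10: DEC x by 14): {x=-14}
  after event 2 (t=16: DEL y): {x=-14}
  after event 3 (t=21: DEC x by 7): {x=-21}
  after event 4 (t=25: SET y = 42): {x=-21, y=42}

Answer: {x=-21, y=42}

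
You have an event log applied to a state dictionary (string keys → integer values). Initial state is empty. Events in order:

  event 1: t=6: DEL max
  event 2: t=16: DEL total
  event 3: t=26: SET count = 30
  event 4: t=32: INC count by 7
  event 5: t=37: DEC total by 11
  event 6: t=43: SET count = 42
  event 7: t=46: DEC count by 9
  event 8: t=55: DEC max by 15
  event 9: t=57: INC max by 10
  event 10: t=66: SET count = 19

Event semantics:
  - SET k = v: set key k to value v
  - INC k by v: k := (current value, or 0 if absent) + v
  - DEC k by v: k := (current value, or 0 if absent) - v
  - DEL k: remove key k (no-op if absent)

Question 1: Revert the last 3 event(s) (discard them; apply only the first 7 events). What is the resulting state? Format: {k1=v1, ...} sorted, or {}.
Keep first 7 events (discard last 3):
  after event 1 (t=6: DEL max): {}
  after event 2 (t=16: DEL total): {}
  after event 3 (t=26: SET count = 30): {count=30}
  after event 4 (t=32: INC count by 7): {count=37}
  after event 5 (t=37: DEC total by 11): {count=37, total=-11}
  after event 6 (t=43: SET count = 42): {count=42, total=-11}
  after event 7 (t=46: DEC count by 9): {count=33, total=-11}

Answer: {count=33, total=-11}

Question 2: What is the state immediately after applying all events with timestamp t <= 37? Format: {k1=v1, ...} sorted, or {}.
Apply events with t <= 37 (5 events):
  after event 1 (t=6: DEL max): {}
  after event 2 (t=16: DEL total): {}
  after event 3 (t=26: SET count = 30): {count=30}
  after event 4 (t=32: INC count by 7): {count=37}
  after event 5 (t=37: DEC total by 11): {count=37, total=-11}

Answer: {count=37, total=-11}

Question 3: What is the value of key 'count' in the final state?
Answer: 19

Derivation:
Track key 'count' through all 10 events:
  event 1 (t=6: DEL max): count unchanged
  event 2 (t=16: DEL total): count unchanged
  event 3 (t=26: SET count = 30): count (absent) -> 30
  event 4 (t=32: INC count by 7): count 30 -> 37
  event 5 (t=37: DEC total by 11): count unchanged
  event 6 (t=43: SET count = 42): count 37 -> 42
  event 7 (t=46: DEC count by 9): count 42 -> 33
  event 8 (t=55: DEC max by 15): count unchanged
  event 9 (t=57: INC max by 10): count unchanged
  event 10 (t=66: SET count = 19): count 33 -> 19
Final: count = 19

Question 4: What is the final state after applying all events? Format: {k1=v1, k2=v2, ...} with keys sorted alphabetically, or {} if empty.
Answer: {count=19, max=-5, total=-11}

Derivation:
  after event 1 (t=6: DEL max): {}
  after event 2 (t=16: DEL total): {}
  after event 3 (t=26: SET count = 30): {count=30}
  after event 4 (t=32: INC count by 7): {count=37}
  after event 5 (t=37: DEC total by 11): {count=37, total=-11}
  after event 6 (t=43: SET count = 42): {count=42, total=-11}
  after event 7 (t=46: DEC count by 9): {count=33, total=-11}
  after event 8 (t=55: DEC max by 15): {count=33, max=-15, total=-11}
  after event 9 (t=57: INC max by 10): {count=33, max=-5, total=-11}
  after event 10 (t=66: SET count = 19): {count=19, max=-5, total=-11}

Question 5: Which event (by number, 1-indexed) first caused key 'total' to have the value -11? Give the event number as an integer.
Answer: 5

Derivation:
Looking for first event where total becomes -11:
  event 5: total (absent) -> -11  <-- first match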